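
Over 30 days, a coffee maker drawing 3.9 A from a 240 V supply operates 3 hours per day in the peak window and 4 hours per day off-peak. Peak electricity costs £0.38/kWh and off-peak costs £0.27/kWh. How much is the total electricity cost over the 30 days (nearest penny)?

Power = 3.9 A × 240 V = 936 W = 0.936 kW
Peak energy = 0.936 kW × 3 h × 30 = 84.24 kWh
Off-peak energy = 0.936 kW × 4 h × 30 = 112.32 kWh
Cost = 84.24 × £0.38 + 112.32 × £0.27 = £32.0112 + £30.3264 = £62.34

£62.34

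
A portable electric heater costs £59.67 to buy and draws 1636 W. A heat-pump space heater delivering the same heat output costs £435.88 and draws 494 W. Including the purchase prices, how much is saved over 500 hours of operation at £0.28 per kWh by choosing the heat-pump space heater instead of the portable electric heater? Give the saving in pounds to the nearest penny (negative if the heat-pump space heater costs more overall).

portable electric heater: £59.67 + (1636/1000) kW × 500 h × £0.28 = £59.67 + £229.04 = £288.71
heat-pump space heater: £435.88 + (494/1000) kW × 500 h × £0.28 = £435.88 + £69.16 = £505.04
Saving = £288.71 − £505.04 = −£216.33

-£216.33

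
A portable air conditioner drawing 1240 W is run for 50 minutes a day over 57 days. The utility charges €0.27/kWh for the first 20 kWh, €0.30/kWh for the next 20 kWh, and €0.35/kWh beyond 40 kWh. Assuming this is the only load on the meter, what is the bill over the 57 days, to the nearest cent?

€18.02

Runtime = 50 min × 57 = 2850 min = 47.5 h
Energy = 1.24 kW × 47.5 h = 58.9 kWh
Tier 1 (0–20 kWh): 20 × €0.27 = €5.4
Tier 2 (20–40 kWh): 20 × €0.30 = €6
Above 40 kWh: 18.9 × €0.35 = €6.615
Bill = €18.02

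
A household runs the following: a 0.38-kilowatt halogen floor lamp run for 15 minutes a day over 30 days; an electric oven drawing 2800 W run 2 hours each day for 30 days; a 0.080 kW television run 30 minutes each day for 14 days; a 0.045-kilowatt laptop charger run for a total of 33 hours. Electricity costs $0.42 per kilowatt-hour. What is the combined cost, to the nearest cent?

$72.62

halogen floor lamp: Runtime = 15 min × 30 = 450 min = 7.5 h
halogen floor lamp: 0.38 kW × 7.5 h = 2.85 kWh
electric oven: Runtime = 2 h/day × 30 days = 60 h
electric oven: 2.8 kW × 60 h = 168 kWh
television: Runtime = 30 min × 14 = 420 min = 7 h
television: 0.08 kW × 7 h = 0.56 kWh
laptop charger: 0.045 kW × 33 h = 1.485 kWh
Total energy = 172.895 kWh
Cost = 172.895 × $0.42 = $72.62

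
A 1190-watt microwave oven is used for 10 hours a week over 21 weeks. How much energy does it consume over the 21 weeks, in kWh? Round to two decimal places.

Runtime = 10 h/week × 21 weeks = 210 h
Energy = 1.19 kW × 210 h = 249.9 kWh

249.90 kWh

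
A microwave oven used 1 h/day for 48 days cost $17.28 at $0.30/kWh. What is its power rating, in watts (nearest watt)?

1200 W

Energy = $17.28 ÷ $0.30/kWh = 57.6 kWh
Runtime = 1 h/day × 48 days = 48 h
Power = 57.6 kWh ÷ 48 h = 1.2 kW = 1200 W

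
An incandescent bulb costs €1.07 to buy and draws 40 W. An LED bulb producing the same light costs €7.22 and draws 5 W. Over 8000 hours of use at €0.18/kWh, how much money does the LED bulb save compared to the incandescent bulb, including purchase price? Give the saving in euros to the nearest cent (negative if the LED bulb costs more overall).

€44.25

incandescent bulb: €1.07 + (40/1000) kW × 8000 h × €0.18 = €1.07 + €57.6 = €58.67
LED bulb: €7.22 + (5/1000) kW × 8000 h × €0.18 = €7.22 + €7.2 = €14.42
Saving = €58.67 − €14.42 = €44.25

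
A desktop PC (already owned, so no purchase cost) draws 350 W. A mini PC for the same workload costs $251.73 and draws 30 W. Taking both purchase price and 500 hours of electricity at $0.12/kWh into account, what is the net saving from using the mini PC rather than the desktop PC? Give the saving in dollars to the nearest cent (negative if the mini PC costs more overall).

-$232.53

desktop PC: $0.00 + (350/1000) kW × 500 h × $0.12 = $0.00 + $21 = $21
mini PC: $251.73 + (30/1000) kW × 500 h × $0.12 = $251.73 + $1.8 = $253.53
Saving = $21 − $253.53 = −$232.53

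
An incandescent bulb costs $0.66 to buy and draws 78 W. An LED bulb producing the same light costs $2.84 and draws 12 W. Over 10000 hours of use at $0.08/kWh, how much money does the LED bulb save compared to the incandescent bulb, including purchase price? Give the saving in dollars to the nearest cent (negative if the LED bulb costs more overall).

incandescent bulb: $0.66 + (78/1000) kW × 10000 h × $0.08 = $0.66 + $62.4 = $63.06
LED bulb: $2.84 + (12/1000) kW × 10000 h × $0.08 = $2.84 + $9.6 = $12.44
Saving = $63.06 − $12.44 = $50.62

$50.62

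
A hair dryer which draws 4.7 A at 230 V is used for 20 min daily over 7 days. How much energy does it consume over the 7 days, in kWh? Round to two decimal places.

2.52 kWh

Power = 4.7 A × 230 V = 1081 W = 1.081 kW
Runtime = 20 min × 7 = 140 min = 2.333333… h
Energy = 1.081 kW × 2.333333… h = 2.522333… kWh ≈ 2.52 kWh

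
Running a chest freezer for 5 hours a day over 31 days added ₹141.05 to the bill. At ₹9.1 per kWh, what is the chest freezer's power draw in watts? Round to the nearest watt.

100 W

Energy = ₹141.05 ÷ ₹9.1/kWh = 15.5 kWh
Runtime = 5 h/day × 31 days = 155 h
Power = 15.5 kWh ÷ 155 h = 0.1 kW = 100 W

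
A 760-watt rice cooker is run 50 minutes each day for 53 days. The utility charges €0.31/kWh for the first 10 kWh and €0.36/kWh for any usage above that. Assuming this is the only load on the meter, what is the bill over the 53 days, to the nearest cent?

Runtime = 50 min × 53 = 2650 min = 44.166666… h
Energy = 0.76 kW × 44.166666… h = 33.566666… kWh
Tier 1 (0–10 kWh): 10 × €0.31 = €3.1
Above 10 kWh: 23.566666… × €0.36 = €8.484
Bill = €11.58

€11.58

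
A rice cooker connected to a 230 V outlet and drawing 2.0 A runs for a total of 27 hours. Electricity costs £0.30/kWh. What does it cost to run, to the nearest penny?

Power = 2.0 A × 230 V = 460 W = 0.46 kW
Energy = 0.46 kW × 27 h = 12.42 kWh
Cost = 12.42 kWh × £0.30/kWh = £3.73

£3.73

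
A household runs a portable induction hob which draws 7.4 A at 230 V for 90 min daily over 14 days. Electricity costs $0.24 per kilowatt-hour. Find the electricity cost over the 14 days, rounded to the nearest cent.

$8.58

Power = 7.4 A × 230 V = 1702 W = 1.702 kW
Runtime = 90 min × 14 = 1260 min = 21 h
Energy = 1.702 kW × 21 h = 35.742 kWh
Cost = 35.742 kWh × $0.24/kWh = $8.58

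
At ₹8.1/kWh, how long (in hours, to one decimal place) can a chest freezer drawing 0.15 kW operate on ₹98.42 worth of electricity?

Energy available = ₹98.42 ÷ ₹8.1/kWh = 12.1506 kWh
Hours = 12.1506 kWh ÷ 0.15 kW = 81.0 h

81.0 h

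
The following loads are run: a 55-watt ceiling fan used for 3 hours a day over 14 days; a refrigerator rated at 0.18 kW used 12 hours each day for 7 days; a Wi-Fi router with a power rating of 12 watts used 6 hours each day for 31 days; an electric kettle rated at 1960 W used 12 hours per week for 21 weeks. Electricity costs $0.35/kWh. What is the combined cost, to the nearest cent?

ceiling fan: Runtime = 3 h/day × 14 days = 42 h
ceiling fan: 0.055 kW × 42 h = 2.31 kWh
refrigerator: Runtime = 12 h/day × 7 days = 84 h
refrigerator: 0.18 kW × 84 h = 15.12 kWh
Wi-Fi router: Runtime = 6 h/day × 31 days = 186 h
Wi-Fi router: 0.012 kW × 186 h = 2.232 kWh
electric kettle: Runtime = 12 h/week × 21 weeks = 252 h
electric kettle: 1.96 kW × 252 h = 493.92 kWh
Total energy = 513.582 kWh
Cost = 513.582 × $0.35 = $179.75

$179.75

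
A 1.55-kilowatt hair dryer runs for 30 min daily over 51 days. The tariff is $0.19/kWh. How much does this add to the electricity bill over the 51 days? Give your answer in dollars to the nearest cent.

Runtime = 30 min × 51 = 1530 min = 25.5 h
Energy = 1.55 kW × 25.5 h = 39.525 kWh
Cost = 39.525 kWh × $0.19/kWh = $7.51

$7.51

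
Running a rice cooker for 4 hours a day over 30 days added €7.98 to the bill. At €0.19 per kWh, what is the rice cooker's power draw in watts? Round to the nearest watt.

350 W

Energy = €7.98 ÷ €0.19/kWh = 42 kWh
Runtime = 4 h/day × 30 days = 120 h
Power = 42 kWh ÷ 120 h = 0.35 kW = 350 W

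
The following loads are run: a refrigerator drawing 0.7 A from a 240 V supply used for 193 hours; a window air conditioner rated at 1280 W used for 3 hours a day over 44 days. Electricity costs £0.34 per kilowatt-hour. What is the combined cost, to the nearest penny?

refrigerator: Power = 0.7 A × 240 V = 168 W = 0.168 kW
refrigerator: 0.168 kW × 193 h = 32.424 kWh
window air conditioner: Runtime = 3 h/day × 44 days = 132 h
window air conditioner: 1.28 kW × 132 h = 168.96 kWh
Total energy = 201.384 kWh
Cost = 201.384 × £0.34 = £68.47

£68.47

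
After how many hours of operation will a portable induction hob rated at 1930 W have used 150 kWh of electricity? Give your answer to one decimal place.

Hours = 150 kWh ÷ 1.93 kW = 77.7 h

77.7 h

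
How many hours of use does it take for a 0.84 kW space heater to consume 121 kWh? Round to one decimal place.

Hours = 121 kWh ÷ 0.84 kW = 144.0 h

144.0 h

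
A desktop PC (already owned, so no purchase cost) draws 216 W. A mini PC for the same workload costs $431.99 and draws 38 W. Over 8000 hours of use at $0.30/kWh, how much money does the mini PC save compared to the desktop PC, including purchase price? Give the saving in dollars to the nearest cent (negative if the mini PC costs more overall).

desktop PC: $0.00 + (216/1000) kW × 8000 h × $0.30 = $0.00 + $518.4 = $518.4
mini PC: $431.99 + (38/1000) kW × 8000 h × $0.30 = $431.99 + $91.2 = $523.19
Saving = $518.4 − $523.19 = −$4.79

-$4.79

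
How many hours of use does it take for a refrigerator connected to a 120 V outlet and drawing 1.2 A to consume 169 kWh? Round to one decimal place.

1173.6 h

Power = 1.2 A × 120 V = 144 W = 0.144 kW
Hours = 169 kWh ÷ 0.144 kW = 1173.6 h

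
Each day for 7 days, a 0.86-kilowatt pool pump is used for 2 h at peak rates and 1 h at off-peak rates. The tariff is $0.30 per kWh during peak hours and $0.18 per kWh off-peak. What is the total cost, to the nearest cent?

Peak energy = 0.86 kW × 2 h × 7 = 12.04 kWh
Off-peak energy = 0.86 kW × 1 h × 7 = 6.02 kWh
Cost = 12.04 × $0.30 + 6.02 × $0.18 = $3.612 + $1.0836 = $4.70

$4.70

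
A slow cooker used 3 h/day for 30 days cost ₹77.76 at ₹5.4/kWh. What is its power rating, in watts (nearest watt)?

Energy = ₹77.76 ÷ ₹5.4/kWh = 14.4 kWh
Runtime = 3 h/day × 30 days = 90 h
Power = 14.4 kWh ÷ 90 h = 0.16 kW = 160 W

160 W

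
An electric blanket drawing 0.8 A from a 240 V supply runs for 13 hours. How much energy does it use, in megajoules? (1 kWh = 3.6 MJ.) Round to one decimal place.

9.0 MJ

Power = 0.8 A × 240 V = 192 W = 0.192 kW
Energy = 0.192 kW × 13 h = 2.496 kWh
= 2.496 × 3.6 MJ = 9.0 MJ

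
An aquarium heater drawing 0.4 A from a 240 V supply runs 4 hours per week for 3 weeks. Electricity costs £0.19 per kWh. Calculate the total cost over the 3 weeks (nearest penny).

Power = 0.4 A × 240 V = 96 W = 0.096 kW
Runtime = 4 h/week × 3 weeks = 12 h
Energy = 0.096 kW × 12 h = 1.152 kWh
Cost = 1.152 kWh × £0.19/kWh = £0.22

£0.22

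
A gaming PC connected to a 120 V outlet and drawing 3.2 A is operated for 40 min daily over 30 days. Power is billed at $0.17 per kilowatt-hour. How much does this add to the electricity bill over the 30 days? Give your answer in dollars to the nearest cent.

$1.31

Power = 3.2 A × 120 V = 384 W = 0.384 kW
Runtime = 40 min × 30 = 1200 min = 20 h
Energy = 0.384 kW × 20 h = 7.68 kWh
Cost = 7.68 kWh × $0.17/kWh = $1.31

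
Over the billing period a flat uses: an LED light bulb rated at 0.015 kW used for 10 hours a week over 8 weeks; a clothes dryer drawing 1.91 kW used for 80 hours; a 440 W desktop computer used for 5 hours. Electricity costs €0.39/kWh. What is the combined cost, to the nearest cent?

LED light bulb: Runtime = 10 h/week × 8 weeks = 80 h
LED light bulb: 0.015 kW × 80 h = 1.2 kWh
clothes dryer: 1.91 kW × 80 h = 152.8 kWh
desktop computer: 0.44 kW × 5 h = 2.2 kWh
Total energy = 156.2 kWh
Cost = 156.2 × €0.39 = €60.92

€60.92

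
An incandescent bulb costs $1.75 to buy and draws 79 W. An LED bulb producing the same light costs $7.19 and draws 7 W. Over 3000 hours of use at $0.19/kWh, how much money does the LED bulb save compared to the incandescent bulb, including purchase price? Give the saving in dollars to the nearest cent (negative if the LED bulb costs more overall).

incandescent bulb: $1.75 + (79/1000) kW × 3000 h × $0.19 = $1.75 + $45.03 = $46.78
LED bulb: $7.19 + (7/1000) kW × 3000 h × $0.19 = $7.19 + $3.99 = $11.18
Saving = $46.78 − $11.18 = $35.6

$35.60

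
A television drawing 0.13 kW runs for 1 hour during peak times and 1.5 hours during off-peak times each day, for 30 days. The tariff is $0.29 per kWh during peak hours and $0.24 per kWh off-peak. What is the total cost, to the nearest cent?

$2.54

Peak energy = 0.13 kW × 1 h × 30 = 3.9 kWh
Off-peak energy = 0.13 kW × 1.5 h × 30 = 5.85 kWh
Cost = 3.9 × $0.29 + 5.85 × $0.24 = $1.131 + $1.404 = $2.54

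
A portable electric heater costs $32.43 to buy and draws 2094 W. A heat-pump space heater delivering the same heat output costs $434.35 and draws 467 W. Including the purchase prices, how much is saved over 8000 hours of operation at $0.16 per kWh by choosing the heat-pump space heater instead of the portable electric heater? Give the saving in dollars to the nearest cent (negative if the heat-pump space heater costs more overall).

$1680.64

portable electric heater: $32.43 + (2094/1000) kW × 8000 h × $0.16 = $32.43 + $2680.32 = $2712.75
heat-pump space heater: $434.35 + (467/1000) kW × 8000 h × $0.16 = $434.35 + $597.76 = $1032.11
Saving = $2712.75 − $1032.11 = $1680.64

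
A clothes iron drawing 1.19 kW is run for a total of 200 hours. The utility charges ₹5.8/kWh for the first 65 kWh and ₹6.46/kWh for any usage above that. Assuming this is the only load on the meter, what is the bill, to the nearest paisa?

Energy = 1.19 kW × 200 h = 238 kWh
Tier 1 (0–65 kWh): 65 × ₹5.8 = ₹377
Above 65 kWh: 173 × ₹6.46 = ₹1117.58
Bill = ₹1494.58

₹1494.58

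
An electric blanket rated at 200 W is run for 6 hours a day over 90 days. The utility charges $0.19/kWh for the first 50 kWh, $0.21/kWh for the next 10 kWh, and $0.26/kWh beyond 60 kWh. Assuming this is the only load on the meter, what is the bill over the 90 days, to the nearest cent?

$24.08

Runtime = 6 h/day × 90 days = 540 h
Energy = 0.2 kW × 540 h = 108 kWh
Tier 1 (0–50 kWh): 50 × $0.19 = $9.5
Tier 2 (50–60 kWh): 10 × $0.21 = $2.1
Above 60 kWh: 48 × $0.26 = $12.48
Bill = $24.08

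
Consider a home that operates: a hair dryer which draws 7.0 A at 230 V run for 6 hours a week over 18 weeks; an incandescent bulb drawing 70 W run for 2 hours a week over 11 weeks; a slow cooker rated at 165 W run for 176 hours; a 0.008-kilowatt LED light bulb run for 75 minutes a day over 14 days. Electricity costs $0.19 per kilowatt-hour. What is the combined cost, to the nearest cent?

hair dryer: Power = 7.0 A × 230 V = 1610 W = 1.61 kW
hair dryer: Runtime = 6 h/week × 18 weeks = 108 h
hair dryer: 1.61 kW × 108 h = 173.88 kWh
incandescent bulb: Runtime = 2 h/week × 11 weeks = 22 h
incandescent bulb: 0.07 kW × 22 h = 1.54 kWh
slow cooker: 0.165 kW × 176 h = 29.04 kWh
LED light bulb: Runtime = 75 min × 14 = 1050 min = 17.5 h
LED light bulb: 0.008 kW × 17.5 h = 0.14 kWh
Total energy = 204.6 kWh
Cost = 204.6 × $0.19 = $38.87

$38.87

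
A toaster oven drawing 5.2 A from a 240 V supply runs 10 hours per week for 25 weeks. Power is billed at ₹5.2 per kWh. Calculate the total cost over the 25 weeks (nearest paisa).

₹1622.40

Power = 5.2 A × 240 V = 1248 W = 1.248 kW
Runtime = 10 h/week × 25 weeks = 250 h
Energy = 1.248 kW × 250 h = 312 kWh
Cost = 312 kWh × ₹5.2/kWh = ₹1622.40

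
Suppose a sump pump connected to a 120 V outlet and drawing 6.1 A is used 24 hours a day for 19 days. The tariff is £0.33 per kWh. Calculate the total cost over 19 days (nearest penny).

£110.15

Power = 6.1 A × 120 V = 732 W = 0.732 kW
Runtime = 24 h × 19 = 456 h
Energy = 0.732 kW × 456 h = 333.792 kWh
Cost = 333.792 kWh × £0.33/kWh = £110.15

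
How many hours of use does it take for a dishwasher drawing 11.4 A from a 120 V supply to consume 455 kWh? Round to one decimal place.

332.6 h

Power = 11.4 A × 120 V = 1368 W = 1.368 kW
Hours = 455 kWh ÷ 1.368 kW = 332.6 h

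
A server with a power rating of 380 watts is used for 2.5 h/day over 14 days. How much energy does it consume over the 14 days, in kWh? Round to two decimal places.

Runtime = 2.5 h/day × 14 days = 35 h
Energy = 0.38 kW × 35 h = 13.3 kWh

13.30 kWh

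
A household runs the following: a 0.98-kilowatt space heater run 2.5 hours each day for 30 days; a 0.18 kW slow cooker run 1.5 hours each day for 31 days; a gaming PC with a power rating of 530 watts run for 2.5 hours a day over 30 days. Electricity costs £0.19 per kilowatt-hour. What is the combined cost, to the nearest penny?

space heater: Runtime = 2.5 h/day × 30 days = 75 h
space heater: 0.98 kW × 75 h = 73.5 kWh
slow cooker: Runtime = 1.5 h/day × 31 days = 46.5 h
slow cooker: 0.18 kW × 46.5 h = 8.37 kWh
gaming PC: Runtime = 2.5 h/day × 30 days = 75 h
gaming PC: 0.53 kW × 75 h = 39.75 kWh
Total energy = 121.62 kWh
Cost = 121.62 × £0.19 = £23.11

£23.11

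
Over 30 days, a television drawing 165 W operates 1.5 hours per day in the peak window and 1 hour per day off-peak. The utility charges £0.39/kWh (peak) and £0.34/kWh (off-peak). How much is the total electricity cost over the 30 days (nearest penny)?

£4.58

Peak energy = 0.165 kW × 1.5 h × 30 = 7.425 kWh
Off-peak energy = 0.165 kW × 1 h × 30 = 4.95 kWh
Cost = 7.425 × £0.39 + 4.95 × £0.34 = £2.89575 + £1.683 = £4.58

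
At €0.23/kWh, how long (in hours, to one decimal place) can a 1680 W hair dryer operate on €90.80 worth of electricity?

235.0 h

Energy available = €90.80 ÷ €0.23/kWh = 394.7826 kWh
Hours = 394.7826 kWh ÷ 1.68 kW = 235.0 h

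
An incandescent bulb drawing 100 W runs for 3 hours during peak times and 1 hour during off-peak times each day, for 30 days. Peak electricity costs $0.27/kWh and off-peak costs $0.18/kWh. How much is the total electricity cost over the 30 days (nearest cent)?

$2.97

Peak energy = 0.1 kW × 3 h × 30 = 9 kWh
Off-peak energy = 0.1 kW × 1 h × 30 = 3 kWh
Cost = 9 × $0.27 + 3 × $0.18 = $2.43 + $0.54 = $2.97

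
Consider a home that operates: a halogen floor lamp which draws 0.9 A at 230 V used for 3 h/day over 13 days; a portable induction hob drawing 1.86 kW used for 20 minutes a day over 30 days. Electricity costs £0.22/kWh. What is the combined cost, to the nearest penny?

£5.87

halogen floor lamp: Power = 0.9 A × 230 V = 207 W = 0.207 kW
halogen floor lamp: Runtime = 3 h/day × 13 days = 39 h
halogen floor lamp: 0.207 kW × 39 h = 8.073 kWh
portable induction hob: Runtime = 20 min × 30 = 600 min = 10 h
portable induction hob: 1.86 kW × 10 h = 18.6 kWh
Total energy = 26.673 kWh
Cost = 26.673 × £0.22 = £5.87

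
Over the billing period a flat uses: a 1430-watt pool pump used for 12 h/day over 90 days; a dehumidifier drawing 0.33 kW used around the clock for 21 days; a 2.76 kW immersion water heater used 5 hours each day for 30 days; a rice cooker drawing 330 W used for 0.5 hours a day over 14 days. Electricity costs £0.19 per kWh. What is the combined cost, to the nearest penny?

£404.14

pool pump: Runtime = 12 h/day × 90 days = 1080 h
pool pump: 1.43 kW × 1080 h = 1544.4 kWh
dehumidifier: Runtime = 24 h × 21 = 504 h
dehumidifier: 0.33 kW × 504 h = 166.32 kWh
immersion water heater: Runtime = 5 h/day × 30 days = 150 h
immersion water heater: 2.76 kW × 150 h = 414 kWh
rice cooker: Runtime = 0.5 h/day × 14 days = 7 h
rice cooker: 0.33 kW × 7 h = 2.31 kWh
Total energy = 2127.03 kWh
Cost = 2127.03 × £0.19 = £404.14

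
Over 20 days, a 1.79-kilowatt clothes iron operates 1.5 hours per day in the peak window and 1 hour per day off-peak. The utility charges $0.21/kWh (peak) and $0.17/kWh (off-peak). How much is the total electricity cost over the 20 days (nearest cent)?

Peak energy = 1.79 kW × 1.5 h × 20 = 53.7 kWh
Off-peak energy = 1.79 kW × 1 h × 20 = 35.8 kWh
Cost = 53.7 × $0.21 + 35.8 × $0.17 = $11.277 + $6.086 = $17.36

$17.36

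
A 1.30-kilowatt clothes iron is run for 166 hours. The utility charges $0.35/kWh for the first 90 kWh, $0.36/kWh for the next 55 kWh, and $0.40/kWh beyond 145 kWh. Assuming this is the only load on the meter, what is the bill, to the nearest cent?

$79.62

Energy = 1.3 kW × 166 h = 215.8 kWh
Tier 1 (0–90 kWh): 90 × $0.35 = $31.5
Tier 2 (90–145 kWh): 55 × $0.36 = $19.8
Above 145 kWh: 70.8 × $0.40 = $28.32
Bill = $79.62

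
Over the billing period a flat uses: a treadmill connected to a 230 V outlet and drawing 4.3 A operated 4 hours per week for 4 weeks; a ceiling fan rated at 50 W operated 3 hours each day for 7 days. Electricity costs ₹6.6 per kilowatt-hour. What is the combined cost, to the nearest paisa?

₹111.37

treadmill: Power = 4.3 A × 230 V = 989 W = 0.989 kW
treadmill: Runtime = 4 h/week × 4 weeks = 16 h
treadmill: 0.989 kW × 16 h = 15.824 kWh
ceiling fan: Runtime = 3 h/day × 7 days = 21 h
ceiling fan: 0.05 kW × 21 h = 1.05 kWh
Total energy = 16.874 kWh
Cost = 16.874 × ₹6.6 = ₹111.37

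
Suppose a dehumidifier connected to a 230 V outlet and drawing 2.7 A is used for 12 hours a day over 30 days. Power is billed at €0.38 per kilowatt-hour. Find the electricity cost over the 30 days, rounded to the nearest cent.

Power = 2.7 A × 230 V = 621 W = 0.621 kW
Runtime = 12 h/day × 30 days = 360 h
Energy = 0.621 kW × 360 h = 223.56 kWh
Cost = 223.56 kWh × €0.38/kWh = €84.95

€84.95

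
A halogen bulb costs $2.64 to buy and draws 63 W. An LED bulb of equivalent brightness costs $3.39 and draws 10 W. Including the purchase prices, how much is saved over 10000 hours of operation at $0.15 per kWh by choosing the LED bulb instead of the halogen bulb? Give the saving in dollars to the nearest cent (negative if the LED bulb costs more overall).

$78.75

halogen bulb: $2.64 + (63/1000) kW × 10000 h × $0.15 = $2.64 + $94.5 = $97.14
LED bulb: $3.39 + (10/1000) kW × 10000 h × $0.15 = $3.39 + $15 = $18.39
Saving = $97.14 − $18.39 = $78.75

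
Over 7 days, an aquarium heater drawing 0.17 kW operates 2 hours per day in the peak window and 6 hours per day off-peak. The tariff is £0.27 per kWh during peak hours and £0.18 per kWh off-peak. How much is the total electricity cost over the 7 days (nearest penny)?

Peak energy = 0.17 kW × 2 h × 7 = 2.38 kWh
Off-peak energy = 0.17 kW × 6 h × 7 = 7.14 kWh
Cost = 2.38 × £0.27 + 7.14 × £0.18 = £0.6426 + £1.2852 = £1.93

£1.93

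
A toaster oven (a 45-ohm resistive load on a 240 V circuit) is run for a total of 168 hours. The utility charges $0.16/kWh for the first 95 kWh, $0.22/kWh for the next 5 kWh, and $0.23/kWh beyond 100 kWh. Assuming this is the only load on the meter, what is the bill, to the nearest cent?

Power = V²/R = 240²/45 = 1280 W = 1.28 kW
Energy = 1.28 kW × 168 h = 215.04 kWh
Tier 1 (0–95 kWh): 95 × $0.16 = $15.2
Tier 2 (95–100 kWh): 5 × $0.22 = $1.1
Above 100 kWh: 115.04 × $0.23 = $26.4592
Bill = $42.76

$42.76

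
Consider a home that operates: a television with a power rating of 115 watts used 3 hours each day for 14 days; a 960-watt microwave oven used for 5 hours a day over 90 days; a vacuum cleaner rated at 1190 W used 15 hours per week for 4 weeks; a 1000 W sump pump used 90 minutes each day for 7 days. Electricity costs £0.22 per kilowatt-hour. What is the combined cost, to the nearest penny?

£114.12

television: Runtime = 3 h/day × 14 days = 42 h
television: 0.115 kW × 42 h = 4.83 kWh
microwave oven: Runtime = 5 h/day × 90 days = 450 h
microwave oven: 0.96 kW × 450 h = 432 kWh
vacuum cleaner: Runtime = 15 h/week × 4 weeks = 60 h
vacuum cleaner: 1.19 kW × 60 h = 71.4 kWh
sump pump: Runtime = 90 min × 7 = 630 min = 10.5 h
sump pump: 1 kW × 10.5 h = 10.5 kWh
Total energy = 518.73 kWh
Cost = 518.73 × £0.22 = £114.12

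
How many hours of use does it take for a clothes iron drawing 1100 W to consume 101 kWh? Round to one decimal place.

Hours = 101 kWh ÷ 1.1 kW = 91.8 h

91.8 h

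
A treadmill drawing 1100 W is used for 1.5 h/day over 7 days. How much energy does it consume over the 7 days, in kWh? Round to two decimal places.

11.55 kWh

Runtime = 1.5 h/day × 7 days = 10.5 h
Energy = 1.1 kW × 10.5 h = 11.55 kWh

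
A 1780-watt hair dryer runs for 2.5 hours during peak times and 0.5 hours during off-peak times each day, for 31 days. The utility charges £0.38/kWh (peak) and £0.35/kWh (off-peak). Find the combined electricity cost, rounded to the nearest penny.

Peak energy = 1.78 kW × 2.5 h × 31 = 137.95 kWh
Off-peak energy = 1.78 kW × 0.5 h × 31 = 27.59 kWh
Cost = 137.95 × £0.38 + 27.59 × £0.35 = £52.421 + £9.6565 = £62.08

£62.08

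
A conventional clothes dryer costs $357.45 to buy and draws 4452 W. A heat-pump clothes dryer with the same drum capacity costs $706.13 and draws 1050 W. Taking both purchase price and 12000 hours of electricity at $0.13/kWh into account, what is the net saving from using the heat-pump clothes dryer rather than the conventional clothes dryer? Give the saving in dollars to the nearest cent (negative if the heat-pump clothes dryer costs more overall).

$4958.44

conventional clothes dryer: $357.45 + (4452/1000) kW × 12000 h × $0.13 = $357.45 + $6945.12 = $7302.57
heat-pump clothes dryer: $706.13 + (1050/1000) kW × 12000 h × $0.13 = $706.13 + $1638 = $2344.13
Saving = $7302.57 − $2344.13 = $4958.44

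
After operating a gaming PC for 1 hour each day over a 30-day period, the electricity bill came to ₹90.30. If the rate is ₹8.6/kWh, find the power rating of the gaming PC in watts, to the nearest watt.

350 W

Energy = ₹90.30 ÷ ₹8.6/kWh = 10.5 kWh
Runtime = 1 h/day × 30 days = 30 h
Power = 10.5 kWh ÷ 30 h = 0.35 kW = 350 W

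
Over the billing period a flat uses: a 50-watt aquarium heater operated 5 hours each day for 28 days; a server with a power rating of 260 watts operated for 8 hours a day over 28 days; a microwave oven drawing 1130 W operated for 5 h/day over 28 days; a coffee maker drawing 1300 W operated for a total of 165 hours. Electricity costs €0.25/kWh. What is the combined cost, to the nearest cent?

€109.49

aquarium heater: Runtime = 5 h/day × 28 days = 140 h
aquarium heater: 0.05 kW × 140 h = 7 kWh
server: Runtime = 8 h/day × 28 days = 224 h
server: 0.26 kW × 224 h = 58.24 kWh
microwave oven: Runtime = 5 h/day × 28 days = 140 h
microwave oven: 1.13 kW × 140 h = 158.2 kWh
coffee maker: 1.3 kW × 165 h = 214.5 kWh
Total energy = 437.94 kWh
Cost = 437.94 × €0.25 = €109.49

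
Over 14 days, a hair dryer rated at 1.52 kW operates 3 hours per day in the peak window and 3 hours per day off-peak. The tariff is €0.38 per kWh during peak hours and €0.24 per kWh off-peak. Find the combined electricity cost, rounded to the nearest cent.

Peak energy = 1.52 kW × 3 h × 14 = 63.84 kWh
Off-peak energy = 1.52 kW × 3 h × 14 = 63.84 kWh
Cost = 63.84 × €0.38 + 63.84 × €0.24 = €24.2592 + €15.3216 = €39.58

€39.58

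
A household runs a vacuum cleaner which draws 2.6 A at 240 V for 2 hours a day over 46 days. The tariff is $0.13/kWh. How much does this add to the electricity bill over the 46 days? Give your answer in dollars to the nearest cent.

$7.46

Power = 2.6 A × 240 V = 624 W = 0.624 kW
Runtime = 2 h/day × 46 days = 92 h
Energy = 0.624 kW × 92 h = 57.408 kWh
Cost = 57.408 kWh × $0.13/kWh = $7.46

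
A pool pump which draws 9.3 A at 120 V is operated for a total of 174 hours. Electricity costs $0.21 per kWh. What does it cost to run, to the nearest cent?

$40.78

Power = 9.3 A × 120 V = 1116 W = 1.116 kW
Energy = 1.116 kW × 174 h = 194.184 kWh
Cost = 194.184 kWh × $0.21/kWh = $40.78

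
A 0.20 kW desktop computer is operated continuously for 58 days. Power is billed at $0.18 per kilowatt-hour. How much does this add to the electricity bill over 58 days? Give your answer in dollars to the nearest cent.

Runtime = 24 h × 58 = 1392 h
Energy = 0.2 kW × 1392 h = 278.4 kWh
Cost = 278.4 kWh × $0.18/kWh = $50.11

$50.11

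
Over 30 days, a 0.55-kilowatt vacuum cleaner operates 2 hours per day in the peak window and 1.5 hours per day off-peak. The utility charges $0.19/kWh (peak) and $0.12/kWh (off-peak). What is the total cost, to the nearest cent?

$9.24

Peak energy = 0.55 kW × 2 h × 30 = 33 kWh
Off-peak energy = 0.55 kW × 1.5 h × 30 = 24.75 kWh
Cost = 33 × $0.19 + 24.75 × $0.12 = $6.27 + $2.97 = $9.24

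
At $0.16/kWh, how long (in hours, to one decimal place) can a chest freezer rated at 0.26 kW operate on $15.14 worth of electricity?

Energy available = $15.14 ÷ $0.16/kWh = 94.625 kWh
Hours = 94.625 kWh ÷ 0.26 kW = 363.9 h

363.9 h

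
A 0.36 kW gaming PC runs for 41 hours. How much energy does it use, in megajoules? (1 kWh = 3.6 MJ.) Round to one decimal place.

Energy = 0.36 kW × 41 h = 14.76 kWh
= 14.76 × 3.6 MJ = 53.1 MJ

53.1 MJ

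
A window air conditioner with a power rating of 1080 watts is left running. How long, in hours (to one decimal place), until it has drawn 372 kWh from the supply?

Hours = 372 kWh ÷ 1.08 kW = 344.4 h

344.4 h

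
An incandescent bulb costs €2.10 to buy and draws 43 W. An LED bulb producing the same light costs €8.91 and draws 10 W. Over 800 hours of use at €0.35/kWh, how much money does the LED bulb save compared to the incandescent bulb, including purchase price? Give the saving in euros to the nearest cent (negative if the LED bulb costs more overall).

incandescent bulb: €2.10 + (43/1000) kW × 800 h × €0.35 = €2.10 + €12.04 = €14.14
LED bulb: €8.91 + (10/1000) kW × 800 h × €0.35 = €8.91 + €2.8 = €11.71
Saving = €14.14 − €11.71 = €2.43

€2.43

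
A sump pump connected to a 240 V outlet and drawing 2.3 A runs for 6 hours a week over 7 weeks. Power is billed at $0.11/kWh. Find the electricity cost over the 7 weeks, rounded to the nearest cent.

$2.55

Power = 2.3 A × 240 V = 552 W = 0.552 kW
Runtime = 6 h/week × 7 weeks = 42 h
Energy = 0.552 kW × 42 h = 23.184 kWh
Cost = 23.184 kWh × $0.11/kWh = $2.55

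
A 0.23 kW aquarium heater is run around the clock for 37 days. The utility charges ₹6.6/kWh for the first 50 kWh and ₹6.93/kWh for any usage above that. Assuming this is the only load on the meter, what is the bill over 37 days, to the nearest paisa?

₹1398.88

Runtime = 24 h × 37 = 888 h
Energy = 0.23 kW × 888 h = 204.24 kWh
Tier 1 (0–50 kWh): 50 × ₹6.6 = ₹330
Above 50 kWh: 154.24 × ₹6.93 = ₹1068.8832
Bill = ₹1398.88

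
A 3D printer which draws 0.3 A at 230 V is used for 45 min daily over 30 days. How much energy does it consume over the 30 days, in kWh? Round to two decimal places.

Power = 0.3 A × 230 V = 69 W = 0.069 kW
Runtime = 45 min × 30 = 1350 min = 22.5 h
Energy = 0.069 kW × 22.5 h = 1.5525 kWh ≈ 1.55 kWh

1.55 kWh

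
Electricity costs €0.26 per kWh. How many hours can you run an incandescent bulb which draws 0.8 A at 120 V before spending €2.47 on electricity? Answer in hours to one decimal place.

Power = 0.8 A × 120 V = 96 W = 0.096 kW
Energy available = €2.47 ÷ €0.26/kWh = 9.5 kWh
Hours = 9.5 kWh ÷ 0.096 kW = 99.0 h

99.0 h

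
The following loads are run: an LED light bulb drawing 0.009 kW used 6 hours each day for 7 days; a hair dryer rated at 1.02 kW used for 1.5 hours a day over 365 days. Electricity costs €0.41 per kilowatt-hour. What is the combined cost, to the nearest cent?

LED light bulb: Runtime = 6 h/day × 7 days = 42 h
LED light bulb: 0.009 kW × 42 h = 0.378 kWh
hair dryer: Runtime = 1.5 h/day × 365 days = 547.5 h
hair dryer: 1.02 kW × 547.5 h = 558.45 kWh
Total energy = 558.828 kWh
Cost = 558.828 × €0.41 = €229.12

€229.12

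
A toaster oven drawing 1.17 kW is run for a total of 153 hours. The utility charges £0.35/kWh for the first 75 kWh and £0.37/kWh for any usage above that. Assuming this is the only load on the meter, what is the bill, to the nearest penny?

£64.73

Energy = 1.17 kW × 153 h = 179.01 kWh
Tier 1 (0–75 kWh): 75 × £0.35 = £26.25
Above 75 kWh: 104.01 × £0.37 = £38.4837
Bill = £64.73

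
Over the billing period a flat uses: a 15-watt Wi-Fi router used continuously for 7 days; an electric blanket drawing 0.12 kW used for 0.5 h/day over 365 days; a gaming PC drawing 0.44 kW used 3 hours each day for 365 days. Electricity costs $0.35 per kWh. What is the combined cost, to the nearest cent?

Wi-Fi router: Runtime = 24 h × 7 = 168 h
Wi-Fi router: 0.015 kW × 168 h = 2.52 kWh
electric blanket: Runtime = 0.5 h/day × 365 days = 182.5 h
electric blanket: 0.12 kW × 182.5 h = 21.9 kWh
gaming PC: Runtime = 3 h/day × 365 days = 1095 h
gaming PC: 0.44 kW × 1095 h = 481.8 kWh
Total energy = 506.22 kWh
Cost = 506.22 × $0.35 = $177.18

$177.18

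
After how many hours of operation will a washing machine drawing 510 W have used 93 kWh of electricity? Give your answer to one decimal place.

Hours = 93 kWh ÷ 0.51 kW = 182.4 h

182.4 h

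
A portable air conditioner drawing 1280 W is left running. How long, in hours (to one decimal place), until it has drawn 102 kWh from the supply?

Hours = 102 kWh ÷ 1.28 kW = 79.7 h

79.7 h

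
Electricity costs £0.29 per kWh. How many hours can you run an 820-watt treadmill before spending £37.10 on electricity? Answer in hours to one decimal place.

156.0 h

Energy available = £37.10 ÷ £0.29/kWh = 127.931 kWh
Hours = 127.931 kWh ÷ 0.82 kW = 156.0 h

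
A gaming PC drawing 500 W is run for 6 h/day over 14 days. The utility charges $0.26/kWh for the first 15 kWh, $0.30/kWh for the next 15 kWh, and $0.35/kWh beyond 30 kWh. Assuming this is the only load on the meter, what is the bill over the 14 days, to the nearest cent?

$12.60

Runtime = 6 h/day × 14 days = 84 h
Energy = 0.5 kW × 84 h = 42 kWh
Tier 1 (0–15 kWh): 15 × $0.26 = $3.9
Tier 2 (15–30 kWh): 15 × $0.30 = $4.5
Above 30 kWh: 12 × $0.35 = $4.2
Bill = $12.60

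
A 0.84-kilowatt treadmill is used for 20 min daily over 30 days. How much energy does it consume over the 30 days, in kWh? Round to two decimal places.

Runtime = 20 min × 30 = 600 min = 10 h
Energy = 0.84 kW × 10 h = 8.4 kWh

8.40 kWh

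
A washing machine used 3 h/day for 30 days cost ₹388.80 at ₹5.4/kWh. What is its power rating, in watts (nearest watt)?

800 W

Energy = ₹388.80 ÷ ₹5.4/kWh = 72 kWh
Runtime = 3 h/day × 30 days = 90 h
Power = 72 kWh ÷ 90 h = 0.8 kW = 800 W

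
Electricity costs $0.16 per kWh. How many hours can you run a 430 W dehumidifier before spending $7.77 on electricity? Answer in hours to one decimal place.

Energy available = $7.77 ÷ $0.16/kWh = 48.5625 kWh
Hours = 48.5625 kWh ÷ 0.43 kW = 112.9 h

112.9 h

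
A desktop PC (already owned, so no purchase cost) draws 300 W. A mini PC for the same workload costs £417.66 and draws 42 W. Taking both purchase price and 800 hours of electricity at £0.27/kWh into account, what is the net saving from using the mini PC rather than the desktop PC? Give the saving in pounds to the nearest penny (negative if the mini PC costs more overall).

-£361.93

desktop PC: £0.00 + (300/1000) kW × 800 h × £0.27 = £0.00 + £64.8 = £64.8
mini PC: £417.66 + (42/1000) kW × 800 h × £0.27 = £417.66 + £9.072 = £426.732
Saving = £64.8 − £426.732 = −£361.932 → -£361.93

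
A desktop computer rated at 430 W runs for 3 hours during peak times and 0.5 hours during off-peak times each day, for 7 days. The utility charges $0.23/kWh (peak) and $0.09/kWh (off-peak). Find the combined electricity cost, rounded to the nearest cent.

$2.21

Peak energy = 0.43 kW × 3 h × 7 = 9.03 kWh
Off-peak energy = 0.43 kW × 0.5 h × 7 = 1.505 kWh
Cost = 9.03 × $0.23 + 1.505 × $0.09 = $2.0769 + $0.13545 = $2.21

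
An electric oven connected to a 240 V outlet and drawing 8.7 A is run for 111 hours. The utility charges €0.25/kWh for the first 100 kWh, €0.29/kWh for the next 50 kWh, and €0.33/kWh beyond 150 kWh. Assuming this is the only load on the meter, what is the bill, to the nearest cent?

€66.48

Power = 8.7 A × 240 V = 2088 W = 2.088 kW
Energy = 2.088 kW × 111 h = 231.768 kWh
Tier 1 (0–100 kWh): 100 × €0.25 = €25
Tier 2 (100–150 kWh): 50 × €0.29 = €14.5
Above 150 kWh: 81.768 × €0.33 = €26.98344
Bill = €66.48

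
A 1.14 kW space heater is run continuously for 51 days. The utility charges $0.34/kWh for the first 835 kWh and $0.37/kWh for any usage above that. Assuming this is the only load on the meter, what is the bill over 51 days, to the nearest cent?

Runtime = 24 h × 51 = 1224 h
Energy = 1.14 kW × 1224 h = 1395.36 kWh
Tier 1 (0–835 kWh): 835 × $0.34 = $283.9
Above 835 kWh: 560.36 × $0.37 = $207.3332
Bill = $491.23

$491.23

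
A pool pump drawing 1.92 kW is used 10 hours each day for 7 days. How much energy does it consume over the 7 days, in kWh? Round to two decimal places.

134.40 kWh

Runtime = 10 h/day × 7 days = 70 h
Energy = 1.92 kW × 70 h = 134.4 kWh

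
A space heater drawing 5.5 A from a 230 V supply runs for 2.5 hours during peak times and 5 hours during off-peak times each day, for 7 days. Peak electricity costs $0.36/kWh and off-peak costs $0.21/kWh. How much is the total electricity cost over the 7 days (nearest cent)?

$17.27

Power = 5.5 A × 230 V = 1265 W = 1.265 kW
Peak energy = 1.265 kW × 2.5 h × 7 = 22.1375 kWh
Off-peak energy = 1.265 kW × 5 h × 7 = 44.275 kWh
Cost = 22.1375 × $0.36 + 44.275 × $0.21 = $7.9695 + $9.29775 = $17.27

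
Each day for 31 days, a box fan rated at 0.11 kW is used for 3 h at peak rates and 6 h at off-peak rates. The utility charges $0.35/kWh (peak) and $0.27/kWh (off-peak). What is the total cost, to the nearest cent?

Peak energy = 0.11 kW × 3 h × 31 = 10.23 kWh
Off-peak energy = 0.11 kW × 6 h × 31 = 20.46 kWh
Cost = 10.23 × $0.35 + 20.46 × $0.27 = $3.5805 + $5.5242 = $9.10

$9.10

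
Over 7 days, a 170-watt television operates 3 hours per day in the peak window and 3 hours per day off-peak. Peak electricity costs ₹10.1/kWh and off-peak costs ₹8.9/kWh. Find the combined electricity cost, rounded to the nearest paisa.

Peak energy = 0.17 kW × 3 h × 7 = 3.57 kWh
Off-peak energy = 0.17 kW × 3 h × 7 = 3.57 kWh
Cost = 3.57 × ₹10.1 + 3.57 × ₹8.9 = ₹36.057 + ₹31.773 = ₹67.83

₹67.83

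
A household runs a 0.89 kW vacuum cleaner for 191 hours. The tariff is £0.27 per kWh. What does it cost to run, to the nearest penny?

Energy = 0.89 kW × 191 h = 169.99 kWh
Cost = 169.99 kWh × £0.27/kWh = £45.90

£45.90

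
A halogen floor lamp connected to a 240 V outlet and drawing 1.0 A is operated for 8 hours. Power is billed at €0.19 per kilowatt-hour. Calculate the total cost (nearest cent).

Power = 1.0 A × 240 V = 240 W = 0.24 kW
Energy = 0.24 kW × 8 h = 1.92 kWh
Cost = 1.92 kWh × €0.19/kWh = €0.36

€0.36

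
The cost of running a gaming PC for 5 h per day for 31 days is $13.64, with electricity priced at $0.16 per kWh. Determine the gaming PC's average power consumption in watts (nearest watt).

550 W

Energy = $13.64 ÷ $0.16/kWh = 85.25 kWh
Runtime = 5 h/day × 31 days = 155 h
Power = 85.25 kWh ÷ 155 h = 0.55 kW = 550 W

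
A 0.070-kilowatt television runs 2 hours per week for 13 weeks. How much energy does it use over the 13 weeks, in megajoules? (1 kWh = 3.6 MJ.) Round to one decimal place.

6.6 MJ

Runtime = 2 h/week × 13 weeks = 26 h
Energy = 0.07 kW × 26 h = 1.82 kWh
= 1.82 × 3.6 MJ = 6.6 MJ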